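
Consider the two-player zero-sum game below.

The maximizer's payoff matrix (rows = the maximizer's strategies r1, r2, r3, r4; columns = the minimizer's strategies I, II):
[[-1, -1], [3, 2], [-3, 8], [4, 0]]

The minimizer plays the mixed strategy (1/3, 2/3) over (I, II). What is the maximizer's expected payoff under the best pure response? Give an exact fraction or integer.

13/3

r1: (-1)·(1/3) + (-1)·(2/3) = -1.
r2: (3)·(1/3) + (2)·(2/3) = 7/3.
r3: (-3)·(1/3) + (8)·(2/3) = 13/3.
r4: (4)·(1/3) + (0)·(2/3) = 4/3.
The best pure response is r3 with expected payoff 13/3.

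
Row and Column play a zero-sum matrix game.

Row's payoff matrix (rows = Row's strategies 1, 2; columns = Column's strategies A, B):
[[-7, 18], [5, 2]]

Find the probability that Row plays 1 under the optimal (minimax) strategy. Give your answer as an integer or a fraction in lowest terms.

3/28

Row minima are -7 and 2, so Row's maximin is 2; column maxima are 5 and 18, so Column's minimax is 5. These differ, so the equilibrium is in mixed strategies.
Let Row play 1 with probability p. Column is indifferent when −7p + 5(1−p) = 18p + 2(1−p), giving p = 3/28.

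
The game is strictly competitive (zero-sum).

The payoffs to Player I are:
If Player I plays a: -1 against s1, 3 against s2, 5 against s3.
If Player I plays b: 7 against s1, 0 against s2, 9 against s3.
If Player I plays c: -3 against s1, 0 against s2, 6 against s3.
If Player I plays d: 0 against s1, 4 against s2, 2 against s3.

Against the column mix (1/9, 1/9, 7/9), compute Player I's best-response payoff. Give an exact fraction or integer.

70/9

a: (-1)·(1/9) + (3)·(1/9) + (5)·(7/9) = 37/9.
b: (7)·(1/9) + (0)·(1/9) + (9)·(7/9) = 70/9.
c: (-3)·(1/9) + (0)·(1/9) + (6)·(7/9) = 13/3.
d: (0)·(1/9) + (4)·(1/9) + (2)·(7/9) = 2.
The best pure response is b with expected payoff 70/9.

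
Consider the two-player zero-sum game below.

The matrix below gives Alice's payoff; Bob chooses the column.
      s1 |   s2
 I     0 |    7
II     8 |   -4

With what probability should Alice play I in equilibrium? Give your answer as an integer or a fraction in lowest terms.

Row minima are 0 and -4, so Alice's maximin is 0; column maxima are 8 and 7, so Bob's minimax is 7. These differ, so the equilibrium is in mixed strategies.
Let Alice play I with probability p. Bob is indifferent when 8(1−p) = 7p − 4(1−p), giving p = 12/19.

12/19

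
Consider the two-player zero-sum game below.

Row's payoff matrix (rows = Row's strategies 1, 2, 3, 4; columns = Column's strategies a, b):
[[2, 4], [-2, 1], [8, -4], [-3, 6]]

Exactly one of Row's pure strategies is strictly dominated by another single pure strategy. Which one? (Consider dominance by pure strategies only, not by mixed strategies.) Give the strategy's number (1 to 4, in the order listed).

Compare 2 with 1: 2 > -2, 4 > 1.
So 1 strictly dominates 2 for Row; 2 is strictly dominated.

2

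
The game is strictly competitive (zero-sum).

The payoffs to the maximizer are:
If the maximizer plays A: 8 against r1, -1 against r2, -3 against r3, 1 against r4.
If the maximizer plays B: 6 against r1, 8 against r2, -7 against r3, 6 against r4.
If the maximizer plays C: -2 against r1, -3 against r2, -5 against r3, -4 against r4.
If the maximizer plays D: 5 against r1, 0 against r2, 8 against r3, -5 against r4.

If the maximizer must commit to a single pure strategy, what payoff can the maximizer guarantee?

The worst-case payoff for each row is A: -3, B: -7, C: -5, D: -5.
The best of these is -3.

-3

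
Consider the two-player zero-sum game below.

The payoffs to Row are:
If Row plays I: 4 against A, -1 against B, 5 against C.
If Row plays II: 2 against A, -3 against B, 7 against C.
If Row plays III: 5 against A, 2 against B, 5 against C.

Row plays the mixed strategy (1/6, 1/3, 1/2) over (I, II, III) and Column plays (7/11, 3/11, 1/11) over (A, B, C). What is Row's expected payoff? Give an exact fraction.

32/11

Against (7/11, 3/11, 1/11), each row's expected payoff is I: 30/11; II: 12/11; III: 46/11.
Taking the (1/6, 1/3, 1/2)-weighted average: (1/6)·(30/11) + (1/3)·(12/11) + (1/2)·(46/11) = 32/11.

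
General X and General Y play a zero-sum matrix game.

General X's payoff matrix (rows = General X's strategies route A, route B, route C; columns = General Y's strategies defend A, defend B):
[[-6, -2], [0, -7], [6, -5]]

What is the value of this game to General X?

Row route B is strictly dominated by row route C, so General X never plays it.
The remaining 2×2 game on (route A, route C) × (defend A, defend B) has no saddle point. Let General X play route A with probability p; indifference gives −6p + 6(1−p) = −2p − 5(1−p), so p = 11/15.
Similarly General Y's optimal q on defend A is 1/5, and the value is -6·(1/5) + (-2)·(4/5) = -14/5.

-14/5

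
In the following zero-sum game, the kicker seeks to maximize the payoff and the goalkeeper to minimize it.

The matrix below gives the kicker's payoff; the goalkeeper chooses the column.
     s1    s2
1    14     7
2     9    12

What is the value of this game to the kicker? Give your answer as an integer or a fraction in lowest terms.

21/2

Row minima are 7 and 9, so the kicker's maximin is 9; column maxima are 14 and 12, so the goalkeeper's minimax is 12. These differ, so the equilibrium is in mixed strategies.
Let the kicker play 1 with probability p. The goalkeeper is indifferent when 14p + 9(1−p) = 7p + 12(1−p), giving p = 3/10.
Let the goalkeeper play s1 with probability q. The kicker is indifferent when 14q + 7(1−q) = 9q + 12(1−q), giving q = 1/2.
The value is 14·(1/2) + (7)·(1/2) = 21/2.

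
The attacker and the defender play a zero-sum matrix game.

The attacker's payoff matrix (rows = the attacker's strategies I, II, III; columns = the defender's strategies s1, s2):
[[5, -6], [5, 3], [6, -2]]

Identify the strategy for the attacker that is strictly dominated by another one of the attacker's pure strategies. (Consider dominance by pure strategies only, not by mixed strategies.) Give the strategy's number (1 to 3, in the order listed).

1

Compare I with III: 6 > 5, -2 > -6.
So III strictly dominates I for the attacker; I is strictly dominated.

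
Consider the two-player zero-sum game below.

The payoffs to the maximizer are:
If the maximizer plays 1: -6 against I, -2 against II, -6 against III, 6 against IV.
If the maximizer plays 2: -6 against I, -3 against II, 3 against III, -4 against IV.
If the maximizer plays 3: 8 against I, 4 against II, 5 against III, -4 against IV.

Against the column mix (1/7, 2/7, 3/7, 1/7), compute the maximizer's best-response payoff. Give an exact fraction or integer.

1: (-6)·(1/7) + (-2)·(2/7) + (-6)·(3/7) + (6)·(1/7) = -22/7.
2: (-6)·(1/7) + (-3)·(2/7) + (3)·(3/7) + (-4)·(1/7) = -1.
3: (8)·(1/7) + (4)·(2/7) + (5)·(3/7) + (-4)·(1/7) = 27/7.
The best pure response is 3 with expected payoff 27/7.

27/7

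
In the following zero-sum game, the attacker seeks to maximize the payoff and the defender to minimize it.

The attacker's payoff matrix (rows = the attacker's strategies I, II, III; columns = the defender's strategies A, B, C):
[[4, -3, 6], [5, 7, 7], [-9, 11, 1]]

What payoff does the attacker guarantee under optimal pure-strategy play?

5

Row minima: -3, 5, -9 → the attacker's maximin is 5.
Column maxima: 5, 11, 7 → the defender's minimax is 5.
They coincide at (II, A), so the value is 5.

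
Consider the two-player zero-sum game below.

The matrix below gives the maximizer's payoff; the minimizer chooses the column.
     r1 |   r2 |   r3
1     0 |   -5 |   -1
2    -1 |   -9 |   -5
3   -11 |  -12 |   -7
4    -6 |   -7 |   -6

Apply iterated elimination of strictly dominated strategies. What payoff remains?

Column r1 is strictly dominated by r2 for the minimizer (-5<0, -9<-1, -12<-11, -7<-6); eliminate r1.
Row 3 is strictly dominated by row 1 (-5>-12, -1>-7); eliminate 3.
Column r3 is strictly dominated by r2 for the minimizer (-5<-1, -9<-5, -7<-6); eliminate r3.
Row 2 is strictly dominated by row 1 (-5>-9); eliminate 2.
Row 4 is strictly dominated by row 1 (-5>-7); eliminate 4.
Only (1, r2) remains, with payoff -5.

-5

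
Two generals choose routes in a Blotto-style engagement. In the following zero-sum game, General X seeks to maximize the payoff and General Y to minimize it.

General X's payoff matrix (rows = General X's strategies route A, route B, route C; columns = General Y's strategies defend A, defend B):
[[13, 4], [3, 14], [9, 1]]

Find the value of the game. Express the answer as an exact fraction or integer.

17/2

Row route C is strictly dominated by row route A, so General X never plays it.
The remaining 2×2 game on (route A, route B) × (defend A, defend B) has no saddle point. Let General X play route A with probability p; indifference gives 13p + 3(1−p) = 4p + 14(1−p), so p = 11/20.
Similarly General Y's optimal q on defend A is 1/2, and the value is 13·(1/2) + (4)·(1/2) = 17/2.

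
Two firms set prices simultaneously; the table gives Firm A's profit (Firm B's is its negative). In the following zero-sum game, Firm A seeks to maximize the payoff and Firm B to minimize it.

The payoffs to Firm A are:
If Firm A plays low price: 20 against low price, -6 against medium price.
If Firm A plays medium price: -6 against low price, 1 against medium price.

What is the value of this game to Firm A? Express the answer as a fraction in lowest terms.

Row minima are -6 and -6, so Firm A's maximin is -6; column maxima are 20 and 1, so Firm B's minimax is 1. These differ, so the equilibrium is in mixed strategies.
Let Firm A play low price with probability p. Firm B is indifferent when 20p − 6(1−p) = −6p + (1−p), giving p = 7/33.
Let Firm B play low price with probability q. Firm A is indifferent when 20q − 6(1−q) = −6q + (1−q), giving q = 7/33.
The value is 20·(7/33) + (-6)·(26/33) = -16/33.

-16/33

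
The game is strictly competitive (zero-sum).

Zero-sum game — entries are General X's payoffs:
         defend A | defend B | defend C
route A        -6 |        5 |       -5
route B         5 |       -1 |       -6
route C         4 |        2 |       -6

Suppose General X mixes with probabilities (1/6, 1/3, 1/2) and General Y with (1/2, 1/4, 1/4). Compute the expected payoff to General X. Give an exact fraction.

Against (1/2, 1/4, 1/4), each row's expected payoff is route A: -3; route B: 3/4; route C: 1.
Taking the (1/6, 1/3, 1/2)-weighted average: (1/6)·(-3) + (1/3)·(3/4) + (1/2)·(1) = 1/4.

1/4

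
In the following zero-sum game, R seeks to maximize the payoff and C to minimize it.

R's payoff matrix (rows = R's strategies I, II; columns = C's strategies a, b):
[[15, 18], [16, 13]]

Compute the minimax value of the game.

Row minima are 15 and 13, so R's maximin is 15; column maxima are 16 and 18, so C's minimax is 16. These differ, so the equilibrium is in mixed strategies.
Let R play I with probability p. C is indifferent when 15p + 16(1−p) = 18p + 13(1−p), giving p = 1/2.
Let C play a with probability q. R is indifferent when 15q + 18(1−q) = 16q + 13(1−q), giving q = 5/6.
The value is 15·(5/6) + (18)·(1/6) = 31/2.

31/2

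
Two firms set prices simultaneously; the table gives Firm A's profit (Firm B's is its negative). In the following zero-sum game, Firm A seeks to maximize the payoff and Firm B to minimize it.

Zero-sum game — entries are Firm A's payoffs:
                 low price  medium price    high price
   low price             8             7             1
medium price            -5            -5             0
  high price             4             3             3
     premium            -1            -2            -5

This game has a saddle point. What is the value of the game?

Row minima: 1, -5, 3, -5 → Firm A's maximin is 3.
Column maxima: 8, 7, 3 → Firm B's minimax is 3.
They coincide at (high price, high price), so the value is 3.

3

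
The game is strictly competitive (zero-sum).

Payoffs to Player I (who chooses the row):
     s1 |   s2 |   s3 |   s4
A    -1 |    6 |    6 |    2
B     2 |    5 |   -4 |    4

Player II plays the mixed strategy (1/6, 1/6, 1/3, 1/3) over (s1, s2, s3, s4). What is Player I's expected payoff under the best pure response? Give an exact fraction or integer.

A: (-1)·(1/6) + (6)·(1/6) + (6)·(1/3) + (2)·(1/3) = 7/2.
B: (2)·(1/6) + (5)·(1/6) + (-4)·(1/3) + (4)·(1/3) = 7/6.
The best pure response is A with expected payoff 7/2.

7/2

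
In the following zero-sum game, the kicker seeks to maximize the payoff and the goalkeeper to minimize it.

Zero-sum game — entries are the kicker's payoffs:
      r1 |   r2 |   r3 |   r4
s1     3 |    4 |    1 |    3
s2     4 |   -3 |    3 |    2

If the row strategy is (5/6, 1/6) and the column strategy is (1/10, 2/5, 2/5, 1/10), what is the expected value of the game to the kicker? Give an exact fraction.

34/15

Against (1/10, 2/5, 2/5, 1/10), each row's expected payoff is s1: 13/5; s2: 3/5.
Taking the (5/6, 1/6)-weighted average: (5/6)·(13/5) + (1/6)·(3/5) = 34/15.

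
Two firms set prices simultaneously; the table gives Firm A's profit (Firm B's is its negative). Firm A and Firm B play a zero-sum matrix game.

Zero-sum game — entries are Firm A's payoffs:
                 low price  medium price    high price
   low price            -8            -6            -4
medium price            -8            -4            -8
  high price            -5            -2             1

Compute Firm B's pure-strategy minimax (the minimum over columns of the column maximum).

The worst case (largest entry) in each column is low price: -5, medium price: -2, high price: 1.
The best (smallest) of these is -5.

-5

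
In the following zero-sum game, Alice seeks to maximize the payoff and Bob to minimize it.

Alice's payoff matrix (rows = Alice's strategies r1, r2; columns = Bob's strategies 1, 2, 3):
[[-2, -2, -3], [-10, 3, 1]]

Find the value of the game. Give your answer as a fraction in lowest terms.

-8/3

Column 2 is strictly dominated by 3 for Bob (it gives Alice more in every row).
The remaining 2×2 game on (r1, r2) × (1, 3) has no saddle point. Let Alice play r1 with probability p; indifference gives −2p − 10(1−p) = −3p + (1−p), so p = 11/12.
Similarly Bob's optimal q on 1 is 1/3, and the value is -2·(1/3) + (-3)·(2/3) = -8/3.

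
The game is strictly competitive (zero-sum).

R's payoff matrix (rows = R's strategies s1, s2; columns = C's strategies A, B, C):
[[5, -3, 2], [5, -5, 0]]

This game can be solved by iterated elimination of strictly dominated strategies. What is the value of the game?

Column C is strictly dominated by B for C (-3<2, -5<0); eliminate C.
Column A is strictly dominated by B for C (-3<5, -5<5); eliminate A.
Row s2 is strictly dominated by row s1 (-3>-5); eliminate s2.
Only (s1, B) remains, with payoff -3.

-3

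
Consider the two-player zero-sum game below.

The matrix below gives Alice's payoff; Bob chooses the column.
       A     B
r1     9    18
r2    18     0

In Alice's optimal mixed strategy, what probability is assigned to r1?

2/3

Row minima are 9 and 0, so Alice's maximin is 9; column maxima are 18 and 18, so Bob's minimax is 18. These differ, so the equilibrium is in mixed strategies.
Let Alice play r1 with probability p. Bob is indifferent when 9p + 18(1−p) = 18p, giving p = 2/3.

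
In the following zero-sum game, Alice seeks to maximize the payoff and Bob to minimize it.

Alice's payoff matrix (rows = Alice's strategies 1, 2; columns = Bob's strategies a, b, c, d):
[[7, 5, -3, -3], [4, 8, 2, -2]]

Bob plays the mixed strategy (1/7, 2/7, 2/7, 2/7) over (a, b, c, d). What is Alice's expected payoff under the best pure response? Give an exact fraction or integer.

1: (7)·(1/7) + (5)·(2/7) + (-3)·(2/7) + (-3)·(2/7) = 5/7.
2: (4)·(1/7) + (8)·(2/7) + (2)·(2/7) + (-2)·(2/7) = 20/7.
The best pure response is 2 with expected payoff 20/7.

20/7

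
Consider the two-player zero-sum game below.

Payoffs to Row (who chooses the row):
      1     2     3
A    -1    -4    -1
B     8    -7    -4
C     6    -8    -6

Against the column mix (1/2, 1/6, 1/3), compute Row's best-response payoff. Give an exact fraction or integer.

A: (-1)·(1/2) + (-4)·(1/6) + (-1)·(1/3) = -3/2.
B: (8)·(1/2) + (-7)·(1/6) + (-4)·(1/3) = 3/2.
C: (6)·(1/2) + (-8)·(1/6) + (-6)·(1/3) = -1/3.
The best pure response is B with expected payoff 3/2.

3/2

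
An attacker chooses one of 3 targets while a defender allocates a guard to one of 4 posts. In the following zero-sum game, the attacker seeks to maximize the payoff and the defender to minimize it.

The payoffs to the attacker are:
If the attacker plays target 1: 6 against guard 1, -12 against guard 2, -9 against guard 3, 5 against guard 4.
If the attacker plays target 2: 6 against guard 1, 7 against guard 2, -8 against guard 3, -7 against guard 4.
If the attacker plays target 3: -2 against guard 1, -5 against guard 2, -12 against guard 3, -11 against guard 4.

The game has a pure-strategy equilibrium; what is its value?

Row minima: -12, -8, -12 → the attacker's maximin is -8.
Column maxima: 6, 7, -8, 5 → the defender's minimax is -8.
They coincide at (target 2, guard 3), so the value is -8.

-8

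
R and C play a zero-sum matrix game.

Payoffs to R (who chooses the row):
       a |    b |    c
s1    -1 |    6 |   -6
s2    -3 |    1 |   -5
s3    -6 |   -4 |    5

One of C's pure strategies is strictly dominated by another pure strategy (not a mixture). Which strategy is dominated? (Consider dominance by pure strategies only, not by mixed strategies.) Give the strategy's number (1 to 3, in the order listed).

C prefers columns that give R less. Compare b with a: -1 < 6, -3 < 1, -6 < -4.
So a strictly dominates b for C; b is strictly dominated.

2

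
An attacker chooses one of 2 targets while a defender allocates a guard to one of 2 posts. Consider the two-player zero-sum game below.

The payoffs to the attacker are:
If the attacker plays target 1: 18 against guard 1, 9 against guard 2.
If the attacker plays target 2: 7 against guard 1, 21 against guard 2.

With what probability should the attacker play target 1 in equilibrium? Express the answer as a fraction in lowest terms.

Row minima are 9 and 7, so the attacker's maximin is 9; column maxima are 18 and 21, so the defender's minimax is 18. These differ, so the equilibrium is in mixed strategies.
Let the attacker play target 1 with probability p. The defender is indifferent when 18p + 7(1−p) = 9p + 21(1−p), giving p = 14/23.

14/23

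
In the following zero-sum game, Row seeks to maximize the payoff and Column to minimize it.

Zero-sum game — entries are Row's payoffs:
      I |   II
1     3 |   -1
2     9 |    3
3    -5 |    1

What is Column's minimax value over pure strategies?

3

The worst case (largest entry) in each column is I: 9, II: 3.
The best (smallest) of these is 3.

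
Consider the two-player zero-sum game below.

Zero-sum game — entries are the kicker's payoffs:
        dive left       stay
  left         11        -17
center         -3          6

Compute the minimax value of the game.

15/37

Row minima are -17 and -3, so the kicker's maximin is -3; column maxima are 11 and 6, so the goalkeeper's minimax is 6. These differ, so the equilibrium is in mixed strategies.
Let the kicker play left with probability p. The goalkeeper is indifferent when 11p − 3(1−p) = −17p + 6(1−p), giving p = 9/37.
Let the goalkeeper play dive left with probability q. The kicker is indifferent when 11q − 17(1−q) = −3q + 6(1−q), giving q = 23/37.
The value is 11·(23/37) + (-17)·(14/37) = 15/37.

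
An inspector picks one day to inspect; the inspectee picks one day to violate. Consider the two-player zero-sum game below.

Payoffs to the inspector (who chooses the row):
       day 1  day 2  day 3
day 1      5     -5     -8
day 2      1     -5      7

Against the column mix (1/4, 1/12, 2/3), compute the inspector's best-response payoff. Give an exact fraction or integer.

day 1: (5)·(1/4) + (-5)·(1/12) + (-8)·(2/3) = -9/2.
day 2: (1)·(1/4) + (-5)·(1/12) + (7)·(2/3) = 9/2.
The best pure response is day 2 with expected payoff 9/2.

9/2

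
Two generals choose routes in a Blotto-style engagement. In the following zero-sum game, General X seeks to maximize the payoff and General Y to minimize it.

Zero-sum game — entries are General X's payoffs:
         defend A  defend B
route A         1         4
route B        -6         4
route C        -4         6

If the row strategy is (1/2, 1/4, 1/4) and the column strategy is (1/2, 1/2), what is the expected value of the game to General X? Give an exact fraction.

5/4

Against (1/2, 1/2), each row's expected payoff is route A: 5/2; route B: -1; route C: 1.
Taking the (1/2, 1/4, 1/4)-weighted average: (1/2)·(5/2) + (1/4)·(-1) + (1/4)·(1) = 5/4.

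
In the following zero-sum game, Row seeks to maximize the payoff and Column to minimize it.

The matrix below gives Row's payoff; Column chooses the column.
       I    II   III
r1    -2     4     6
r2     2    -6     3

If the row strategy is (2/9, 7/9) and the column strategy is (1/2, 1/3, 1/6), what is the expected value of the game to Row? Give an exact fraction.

-5/54

Against (1/2, 1/3, 1/6), each row's expected payoff is r1: 4/3; r2: -1/2.
Taking the (2/9, 7/9)-weighted average: (2/9)·(4/3) + (7/9)·(-1/2) = -5/54.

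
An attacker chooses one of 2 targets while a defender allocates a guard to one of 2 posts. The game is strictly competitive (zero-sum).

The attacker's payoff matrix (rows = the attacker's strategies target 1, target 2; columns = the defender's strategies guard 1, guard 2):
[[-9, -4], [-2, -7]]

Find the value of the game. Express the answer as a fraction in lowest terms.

-11/2

Row minima are -9 and -7, so the attacker's maximin is -7; column maxima are -2 and -4, so the defender's minimax is -4. These differ, so the equilibrium is in mixed strategies.
Let the attacker play target 1 with probability p. The defender is indifferent when −9p − 2(1−p) = −4p − 7(1−p), giving p = 1/2.
Let the defender play guard 1 with probability q. The attacker is indifferent when −9q − 4(1−q) = −2q − 7(1−q), giving q = 3/10.
The value is -9·(3/10) + (-4)·(7/10) = -11/2.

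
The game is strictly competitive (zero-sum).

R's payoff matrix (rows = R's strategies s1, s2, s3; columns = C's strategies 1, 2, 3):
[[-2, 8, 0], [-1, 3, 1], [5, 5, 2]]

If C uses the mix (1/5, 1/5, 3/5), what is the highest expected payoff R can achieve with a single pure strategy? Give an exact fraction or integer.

16/5

s1: (-2)·(1/5) + (8)·(1/5) + (0)·(3/5) = 6/5.
s2: (-1)·(1/5) + (3)·(1/5) + (1)·(3/5) = 1.
s3: (5)·(1/5) + (5)·(1/5) + (2)·(3/5) = 16/5.
The best pure response is s3 with expected payoff 16/5.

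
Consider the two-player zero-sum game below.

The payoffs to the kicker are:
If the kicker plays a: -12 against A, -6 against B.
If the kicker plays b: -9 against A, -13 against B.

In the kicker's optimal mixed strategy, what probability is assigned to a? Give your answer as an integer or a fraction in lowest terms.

Row minima are -12 and -13, so the kicker's maximin is -12; column maxima are -9 and -6, so the goalkeeper's minimax is -9. These differ, so the equilibrium is in mixed strategies.
Let the kicker play a with probability p. The goalkeeper is indifferent when −12p − 9(1−p) = −6p − 13(1−p), giving p = 2/5.

2/5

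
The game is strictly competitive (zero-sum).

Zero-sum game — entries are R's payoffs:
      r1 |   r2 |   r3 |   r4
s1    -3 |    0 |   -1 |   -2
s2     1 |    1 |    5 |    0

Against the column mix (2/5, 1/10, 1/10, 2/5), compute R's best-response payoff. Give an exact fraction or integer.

s1: (-3)·(2/5) + (0)·(1/10) + (-1)·(1/10) + (-2)·(2/5) = -21/10.
s2: (1)·(2/5) + (1)·(1/10) + (5)·(1/10) + (0)·(2/5) = 1.
The best pure response is s2 with expected payoff 1.

1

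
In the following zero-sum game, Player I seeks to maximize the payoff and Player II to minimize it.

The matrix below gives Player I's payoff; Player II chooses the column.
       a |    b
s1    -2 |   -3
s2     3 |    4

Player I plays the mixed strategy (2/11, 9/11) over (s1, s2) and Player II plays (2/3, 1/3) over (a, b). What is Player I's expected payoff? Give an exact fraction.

Against (2/3, 1/3), each row's expected payoff is s1: -7/3; s2: 10/3.
Taking the (2/11, 9/11)-weighted average: (2/11)·(-7/3) + (9/11)·(10/3) = 76/33.

76/33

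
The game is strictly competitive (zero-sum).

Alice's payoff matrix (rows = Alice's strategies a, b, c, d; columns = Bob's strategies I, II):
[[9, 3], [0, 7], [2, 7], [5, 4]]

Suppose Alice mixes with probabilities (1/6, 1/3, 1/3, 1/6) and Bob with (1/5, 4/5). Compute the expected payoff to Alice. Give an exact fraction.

Against (1/5, 4/5), each row's expected payoff is a: 21/5; b: 28/5; c: 6; d: 21/5.
Taking the (1/6, 1/3, 1/3, 1/6)-weighted average: (1/6)·(21/5) + (1/3)·(28/5) + (1/3)·(6) + (1/6)·(21/5) = 79/15.

79/15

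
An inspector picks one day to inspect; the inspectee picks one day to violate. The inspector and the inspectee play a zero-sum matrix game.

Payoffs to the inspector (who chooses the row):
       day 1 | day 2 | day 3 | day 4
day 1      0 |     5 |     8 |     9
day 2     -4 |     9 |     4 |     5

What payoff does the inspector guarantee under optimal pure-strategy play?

Row minima: 0, -4 → the inspector's maximin is 0.
Column maxima: 0, 9, 8, 9 → the inspectee's minimax is 0.
They coincide at (day 1, day 1), so the value is 0.

0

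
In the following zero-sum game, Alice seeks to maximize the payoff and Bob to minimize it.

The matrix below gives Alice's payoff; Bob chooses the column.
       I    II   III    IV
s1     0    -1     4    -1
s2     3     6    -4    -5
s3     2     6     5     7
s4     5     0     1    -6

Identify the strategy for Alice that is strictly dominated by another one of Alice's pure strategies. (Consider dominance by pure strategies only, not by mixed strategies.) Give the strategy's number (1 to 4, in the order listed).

1

Compare s1 with s3: 2 > 0, 6 > -1, 5 > 4, 7 > -1.
So s3 strictly dominates s1 for Alice; s1 is strictly dominated.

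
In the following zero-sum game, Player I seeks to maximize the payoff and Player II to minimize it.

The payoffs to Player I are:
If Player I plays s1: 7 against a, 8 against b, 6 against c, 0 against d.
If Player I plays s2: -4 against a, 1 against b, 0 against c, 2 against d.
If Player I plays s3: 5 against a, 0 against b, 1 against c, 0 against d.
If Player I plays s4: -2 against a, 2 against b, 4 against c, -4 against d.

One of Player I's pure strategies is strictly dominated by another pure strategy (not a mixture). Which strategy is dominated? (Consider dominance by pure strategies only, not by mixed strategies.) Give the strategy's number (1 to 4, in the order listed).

4

Compare s4 with s1: 7 > -2, 8 > 2, 6 > 4, 0 > -4.
So s1 strictly dominates s4 for Player I; s4 is strictly dominated.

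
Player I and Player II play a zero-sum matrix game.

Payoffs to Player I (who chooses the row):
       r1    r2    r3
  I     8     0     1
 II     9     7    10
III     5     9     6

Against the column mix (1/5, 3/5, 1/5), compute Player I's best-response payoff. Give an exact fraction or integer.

8

I: (8)·(1/5) + (0)·(3/5) + (1)·(1/5) = 9/5.
II: (9)·(1/5) + (7)·(3/5) + (10)·(1/5) = 8.
III: (5)·(1/5) + (9)·(3/5) + (6)·(1/5) = 38/5.
The best pure response is II with expected payoff 8.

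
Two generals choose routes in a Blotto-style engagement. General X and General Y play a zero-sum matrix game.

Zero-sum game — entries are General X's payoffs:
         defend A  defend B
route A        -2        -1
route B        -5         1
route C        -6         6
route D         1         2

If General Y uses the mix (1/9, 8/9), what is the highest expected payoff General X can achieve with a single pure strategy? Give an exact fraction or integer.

route A: (-2)·(1/9) + (-1)·(8/9) = -10/9.
route B: (-5)·(1/9) + (1)·(8/9) = 1/3.
route C: (-6)·(1/9) + (6)·(8/9) = 14/3.
route D: (1)·(1/9) + (2)·(8/9) = 17/9.
The best pure response is route C with expected payoff 14/3.

14/3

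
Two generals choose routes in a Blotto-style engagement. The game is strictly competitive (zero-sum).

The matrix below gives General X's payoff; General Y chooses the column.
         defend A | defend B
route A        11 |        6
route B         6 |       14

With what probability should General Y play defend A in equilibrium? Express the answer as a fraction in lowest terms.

8/13

Row minima are 6 and 6, so General X's maximin is 6; column maxima are 11 and 14, so General Y's minimax is 11. These differ, so the equilibrium is in mixed strategies.
Let General Y play defend A with probability q. General X is indifferent when 11q + 6(1−q) = 6q + 14(1−q), giving q = 8/13.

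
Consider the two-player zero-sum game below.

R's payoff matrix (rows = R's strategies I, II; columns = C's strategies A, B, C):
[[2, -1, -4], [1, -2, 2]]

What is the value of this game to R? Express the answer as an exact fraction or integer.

Column A is strictly dominated by B for C (it gives R more in every row).
The remaining 2×2 game on (I, II) × (B, C) has no saddle point. Let R play I with probability p; indifference gives −p − 2(1−p) = −4p + 2(1−p), so p = 4/7.
Similarly C's optimal q on B is 6/7, and the value is -1·(6/7) + (-4)·(1/7) = -10/7.

-10/7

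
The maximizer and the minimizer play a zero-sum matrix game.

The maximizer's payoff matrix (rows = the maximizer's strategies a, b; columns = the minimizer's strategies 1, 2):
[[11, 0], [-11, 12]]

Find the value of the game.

66/17

Row minima are 0 and -11, so the maximizer's maximin is 0; column maxima are 11 and 12, so the minimizer's minimax is 11. These differ, so the equilibrium is in mixed strategies.
Let the maximizer play a with probability p. The minimizer is indifferent when 11p − 11(1−p) = 12(1−p), giving p = 23/34.
Let the minimizer play 1 with probability q. The maximizer is indifferent when 11q = −11q + 12(1−q), giving q = 6/17.
The value is 11·(6/17) + (0)·(11/17) = 66/17.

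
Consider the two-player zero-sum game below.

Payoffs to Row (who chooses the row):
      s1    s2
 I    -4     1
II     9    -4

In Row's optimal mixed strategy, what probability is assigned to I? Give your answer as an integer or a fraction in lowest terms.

13/18

Row minima are -4 and -4, so Row's maximin is -4; column maxima are 9 and 1, so Column's minimax is 1. These differ, so the equilibrium is in mixed strategies.
Let Row play I with probability p. Column is indifferent when −4p + 9(1−p) = p − 4(1−p), giving p = 13/18.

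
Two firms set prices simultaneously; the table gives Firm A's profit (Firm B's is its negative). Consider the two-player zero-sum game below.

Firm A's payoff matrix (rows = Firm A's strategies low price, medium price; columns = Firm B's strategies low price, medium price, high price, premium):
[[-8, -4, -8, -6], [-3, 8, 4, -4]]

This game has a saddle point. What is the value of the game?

Row minima: -8, -4 → Firm A's maximin is -4.
Column maxima: -3, 8, 4, -4 → Firm B's minimax is -4.
They coincide at (medium price, premium), so the value is -4.

-4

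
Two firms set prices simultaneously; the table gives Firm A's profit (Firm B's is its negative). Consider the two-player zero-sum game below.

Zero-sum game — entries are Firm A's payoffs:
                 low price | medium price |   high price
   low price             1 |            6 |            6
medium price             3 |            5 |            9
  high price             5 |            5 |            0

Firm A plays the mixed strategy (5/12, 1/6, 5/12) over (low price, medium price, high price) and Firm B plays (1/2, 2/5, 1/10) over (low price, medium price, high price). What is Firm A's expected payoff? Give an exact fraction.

61/15

Against (1/2, 2/5, 1/10), each row's expected payoff is low price: 7/2; medium price: 22/5; high price: 9/2.
Taking the (5/12, 1/6, 5/12)-weighted average: (5/12)·(7/2) + (1/6)·(22/5) + (5/12)·(9/2) = 61/15.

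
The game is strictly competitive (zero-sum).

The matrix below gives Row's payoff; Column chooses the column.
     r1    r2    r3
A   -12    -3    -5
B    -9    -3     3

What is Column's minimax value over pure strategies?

-9

The worst case (largest entry) in each column is r1: -9, r2: -3, r3: 3.
The best (smallest) of these is -9.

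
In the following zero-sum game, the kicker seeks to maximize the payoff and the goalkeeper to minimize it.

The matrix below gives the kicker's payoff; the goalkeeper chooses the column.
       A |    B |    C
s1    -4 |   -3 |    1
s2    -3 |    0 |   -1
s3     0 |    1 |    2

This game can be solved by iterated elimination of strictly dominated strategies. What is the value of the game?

Row s2 is strictly dominated by row s3 (0>-3, 1>0, 2>-1); eliminate s2.
Column B is strictly dominated by A for the goalkeeper (-4<-3, 0<1); eliminate B.
Row s1 is strictly dominated by row s3 (0>-4, 2>1); eliminate s1.
Column C is strictly dominated by A for the goalkeeper (0<2); eliminate C.
Only (s3, A) remains, with payoff 0.

0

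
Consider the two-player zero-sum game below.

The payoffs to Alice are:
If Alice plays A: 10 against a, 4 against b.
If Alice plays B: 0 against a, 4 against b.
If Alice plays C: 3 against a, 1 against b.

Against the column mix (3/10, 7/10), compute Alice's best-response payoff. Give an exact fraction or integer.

A: (10)·(3/10) + (4)·(7/10) = 29/5.
B: (0)·(3/10) + (4)·(7/10) = 14/5.
C: (3)·(3/10) + (1)·(7/10) = 8/5.
The best pure response is A with expected payoff 29/5.

29/5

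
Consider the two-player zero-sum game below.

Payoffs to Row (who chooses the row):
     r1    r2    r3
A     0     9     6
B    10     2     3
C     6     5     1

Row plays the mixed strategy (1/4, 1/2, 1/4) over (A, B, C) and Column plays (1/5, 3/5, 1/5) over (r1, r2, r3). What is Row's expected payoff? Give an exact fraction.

Against (1/5, 3/5, 1/5), each row's expected payoff is A: 33/5; B: 19/5; C: 22/5.
Taking the (1/4, 1/2, 1/4)-weighted average: (1/4)·(33/5) + (1/2)·(19/5) + (1/4)·(22/5) = 93/20.

93/20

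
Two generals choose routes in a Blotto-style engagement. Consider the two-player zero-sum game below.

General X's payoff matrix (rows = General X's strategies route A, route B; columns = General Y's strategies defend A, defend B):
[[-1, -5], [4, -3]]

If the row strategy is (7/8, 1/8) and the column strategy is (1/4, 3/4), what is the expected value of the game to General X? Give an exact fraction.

-117/32

Against (1/4, 3/4), each row's expected payoff is route A: -4; route B: -5/4.
Taking the (7/8, 1/8)-weighted average: (7/8)·(-4) + (1/8)·(-5/4) = -117/32.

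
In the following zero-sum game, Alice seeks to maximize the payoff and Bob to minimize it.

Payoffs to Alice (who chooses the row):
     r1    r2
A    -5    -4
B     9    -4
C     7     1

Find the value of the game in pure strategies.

Row minima: -5, -4, 1 → Alice's maximin is 1.
Column maxima: 9, 1 → Bob's minimax is 1.
They coincide at (C, r2), so the value is 1.

1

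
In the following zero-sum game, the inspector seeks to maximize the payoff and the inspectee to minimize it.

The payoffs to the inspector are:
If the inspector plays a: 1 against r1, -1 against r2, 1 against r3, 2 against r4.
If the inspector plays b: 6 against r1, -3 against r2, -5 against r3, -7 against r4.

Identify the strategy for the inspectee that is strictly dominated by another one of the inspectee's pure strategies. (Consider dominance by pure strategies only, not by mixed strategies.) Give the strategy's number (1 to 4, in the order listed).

The inspectee prefers columns that give the inspector less. Compare r1 with r2: -1 < 1, -3 < 6.
So r2 strictly dominates r1 for the inspectee; r1 is strictly dominated.

1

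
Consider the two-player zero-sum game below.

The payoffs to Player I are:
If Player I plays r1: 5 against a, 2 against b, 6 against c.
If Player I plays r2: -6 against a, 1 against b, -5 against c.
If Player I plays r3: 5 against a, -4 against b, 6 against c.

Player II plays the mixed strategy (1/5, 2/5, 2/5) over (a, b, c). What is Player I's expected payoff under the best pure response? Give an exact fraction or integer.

r1: (5)·(1/5) + (2)·(2/5) + (6)·(2/5) = 21/5.
r2: (-6)·(1/5) + (1)·(2/5) + (-5)·(2/5) = -14/5.
r3: (5)·(1/5) + (-4)·(2/5) + (6)·(2/5) = 9/5.
The best pure response is r1 with expected payoff 21/5.

21/5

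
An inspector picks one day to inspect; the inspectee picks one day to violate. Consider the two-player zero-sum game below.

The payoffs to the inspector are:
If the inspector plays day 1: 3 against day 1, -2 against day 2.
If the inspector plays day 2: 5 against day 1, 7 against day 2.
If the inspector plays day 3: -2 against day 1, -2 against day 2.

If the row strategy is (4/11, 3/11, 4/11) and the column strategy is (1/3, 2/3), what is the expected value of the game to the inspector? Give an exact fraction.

Against (1/3, 2/3), each row's expected payoff is day 1: -1/3; day 2: 19/3; day 3: -2.
Taking the (4/11, 3/11, 4/11)-weighted average: (4/11)·(-1/3) + (3/11)·(19/3) + (4/11)·(-2) = 29/33.

29/33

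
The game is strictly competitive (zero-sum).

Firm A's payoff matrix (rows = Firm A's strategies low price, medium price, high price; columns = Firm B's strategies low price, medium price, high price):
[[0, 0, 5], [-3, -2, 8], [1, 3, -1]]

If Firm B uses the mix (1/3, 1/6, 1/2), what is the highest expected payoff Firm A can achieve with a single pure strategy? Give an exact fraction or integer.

8/3

low price: (0)·(1/3) + (0)·(1/6) + (5)·(1/2) = 5/2.
medium price: (-3)·(1/3) + (-2)·(1/6) + (8)·(1/2) = 8/3.
high price: (1)·(1/3) + (3)·(1/6) + (-1)·(1/2) = 1/3.
The best pure response is medium price with expected payoff 8/3.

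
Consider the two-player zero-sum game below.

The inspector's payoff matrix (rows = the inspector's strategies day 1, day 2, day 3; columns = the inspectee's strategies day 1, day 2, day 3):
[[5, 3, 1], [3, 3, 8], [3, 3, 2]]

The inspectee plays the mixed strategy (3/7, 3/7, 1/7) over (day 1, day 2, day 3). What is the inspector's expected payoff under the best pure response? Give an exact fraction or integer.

26/7

day 1: (5)·(3/7) + (3)·(3/7) + (1)·(1/7) = 25/7.
day 2: (3)·(3/7) + (3)·(3/7) + (8)·(1/7) = 26/7.
day 3: (3)·(3/7) + (3)·(3/7) + (2)·(1/7) = 20/7.
The best pure response is day 2 with expected payoff 26/7.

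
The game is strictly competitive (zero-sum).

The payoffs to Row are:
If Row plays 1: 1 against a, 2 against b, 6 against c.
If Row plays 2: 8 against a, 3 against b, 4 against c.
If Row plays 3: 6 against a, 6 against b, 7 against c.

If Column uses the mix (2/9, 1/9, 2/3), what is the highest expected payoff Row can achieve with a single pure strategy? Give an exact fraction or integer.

20/3

1: (1)·(2/9) + (2)·(1/9) + (6)·(2/3) = 40/9.
2: (8)·(2/9) + (3)·(1/9) + (4)·(2/3) = 43/9.
3: (6)·(2/9) + (6)·(1/9) + (7)·(2/3) = 20/3.
The best pure response is 3 with expected payoff 20/3.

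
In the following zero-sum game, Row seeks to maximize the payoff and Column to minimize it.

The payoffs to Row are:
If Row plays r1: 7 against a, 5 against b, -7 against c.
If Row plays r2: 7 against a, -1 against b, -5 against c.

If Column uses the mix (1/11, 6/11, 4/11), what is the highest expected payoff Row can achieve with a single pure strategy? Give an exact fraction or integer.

9/11

r1: (7)·(1/11) + (5)·(6/11) + (-7)·(4/11) = 9/11.
r2: (7)·(1/11) + (-1)·(6/11) + (-5)·(4/11) = -19/11.
The best pure response is r1 with expected payoff 9/11.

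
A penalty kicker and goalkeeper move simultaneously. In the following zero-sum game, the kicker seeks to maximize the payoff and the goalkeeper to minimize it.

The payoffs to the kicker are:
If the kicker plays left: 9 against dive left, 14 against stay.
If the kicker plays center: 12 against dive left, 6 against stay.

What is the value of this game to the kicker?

Row minima are 9 and 6, so the kicker's maximin is 9; column maxima are 12 and 14, so the goalkeeper's minimax is 12. These differ, so the equilibrium is in mixed strategies.
Let the kicker play left with probability p. The goalkeeper is indifferent when 9p + 12(1−p) = 14p + 6(1−p), giving p = 6/11.
Let the goalkeeper play dive left with probability q. The kicker is indifferent when 9q + 14(1−q) = 12q + 6(1−q), giving q = 8/11.
The value is 9·(8/11) + (14)·(3/11) = 114/11.

114/11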